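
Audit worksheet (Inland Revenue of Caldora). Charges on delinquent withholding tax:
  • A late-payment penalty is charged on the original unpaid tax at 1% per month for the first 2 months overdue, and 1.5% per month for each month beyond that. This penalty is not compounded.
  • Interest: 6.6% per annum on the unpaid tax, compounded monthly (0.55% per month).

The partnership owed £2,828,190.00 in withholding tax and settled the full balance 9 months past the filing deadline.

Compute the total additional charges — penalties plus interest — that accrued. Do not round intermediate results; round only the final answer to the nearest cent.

£496,638.91

Penalty, months 1–2: 2 × 1% × £2,828,190.00 = £56,563.80
Penalty, months 3–9: 7 × 1.5% × £2,828,190.00 = £296,959.95
Interest: £2,828,190.00 × ((1 + 0.0055)^9 − 1) = £2,828,190.00 × 0.0506031… = £143,115.1572…
Penalties + interest = £353,523.7500 + £143,115.1572… = £496,638.91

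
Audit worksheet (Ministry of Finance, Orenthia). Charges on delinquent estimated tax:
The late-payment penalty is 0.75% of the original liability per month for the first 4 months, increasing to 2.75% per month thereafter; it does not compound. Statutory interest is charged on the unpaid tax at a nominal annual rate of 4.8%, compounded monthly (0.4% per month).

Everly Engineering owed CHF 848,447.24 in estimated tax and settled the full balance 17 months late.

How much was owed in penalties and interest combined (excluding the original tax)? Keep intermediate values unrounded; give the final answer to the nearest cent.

Penalty, months 1–4: 4 × 0.75% × CHF 848,447.24 = CHF 25,453.42…
Penalty, months 5–17: 13 × 2.75% × CHF 848,447.24 = CHF 303,319.89…
Interest: CHF 848,447.24 × ((1 + 0.004)^17 − 1) = CHF 848,447.24 × 0.0702201… = CHF 59,578.0803…
Penalties + interest = CHF 328,773.3055 + CHF 59,578.0803… = CHF 388,351.39

CHF 388,351.39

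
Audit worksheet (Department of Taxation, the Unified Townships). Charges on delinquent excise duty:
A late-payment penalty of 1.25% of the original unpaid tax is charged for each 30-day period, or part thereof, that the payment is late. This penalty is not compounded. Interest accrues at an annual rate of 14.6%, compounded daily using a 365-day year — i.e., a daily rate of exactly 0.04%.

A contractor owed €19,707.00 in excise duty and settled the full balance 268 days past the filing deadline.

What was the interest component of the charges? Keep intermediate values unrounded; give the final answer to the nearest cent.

€2,229.51

Interest: €19,707.00 × ((1 + 0.0004)^268 − 1) = €19,707.00 × 0.11313300… = €2,229.5121…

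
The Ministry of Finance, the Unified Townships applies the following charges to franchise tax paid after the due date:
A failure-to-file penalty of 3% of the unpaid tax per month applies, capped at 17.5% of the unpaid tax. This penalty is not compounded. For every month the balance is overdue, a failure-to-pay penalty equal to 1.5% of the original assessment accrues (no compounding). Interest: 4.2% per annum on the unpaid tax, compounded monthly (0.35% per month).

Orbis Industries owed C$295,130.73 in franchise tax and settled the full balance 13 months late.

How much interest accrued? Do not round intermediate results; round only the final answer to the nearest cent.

C$13,714.10

Interest: C$295,130.73 × ((1 + 0.0035)^13 − 1) = C$295,130.73 × 0.0464679… = C$13,714.0965…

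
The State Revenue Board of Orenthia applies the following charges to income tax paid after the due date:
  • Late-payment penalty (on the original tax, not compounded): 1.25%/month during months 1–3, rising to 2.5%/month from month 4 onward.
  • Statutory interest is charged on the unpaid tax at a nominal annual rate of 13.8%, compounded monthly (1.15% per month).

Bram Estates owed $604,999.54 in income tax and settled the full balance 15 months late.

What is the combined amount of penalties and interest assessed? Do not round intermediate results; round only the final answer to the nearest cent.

$317,384.42

Penalty, months 1–3: 3 × 1.25% × $604,999.54 = $22,687.48…
Penalty, months 4–15: 12 × 2.5% × $604,999.54 = $181,499.86…
Interest: $604,999.54 × ((1 + 0.0115)^15 − 1) = $604,999.54 × 0.1871027… = $113,197.0703…
Penalties + interest = $204,187.3448… + $113,197.0703… = $317,384.42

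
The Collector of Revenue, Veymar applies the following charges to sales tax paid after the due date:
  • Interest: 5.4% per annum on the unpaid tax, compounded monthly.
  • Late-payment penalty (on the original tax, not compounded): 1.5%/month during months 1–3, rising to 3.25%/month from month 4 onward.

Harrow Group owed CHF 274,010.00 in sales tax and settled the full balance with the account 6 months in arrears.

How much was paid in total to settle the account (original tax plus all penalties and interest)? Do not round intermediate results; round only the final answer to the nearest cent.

Penalty, months 1–3: 3 × 1.5% × CHF 274,010.00 = CHF 12,330.45
Penalty, months 4–6: 3 × 3.25% × CHF 274,010.00 = CHF 26,715.98…
Interest (5.4%/yr ÷ 12 = 0.45%/month): CHF 274,010.00 × ((1 + 0.0045)^6 − 1) = CHF 7,482.0016…
Total = CHF 274,010.00 + CHF 39,046.4250 + CHF 7,482.0016… = CHF 320,538.43

CHF 320,538.43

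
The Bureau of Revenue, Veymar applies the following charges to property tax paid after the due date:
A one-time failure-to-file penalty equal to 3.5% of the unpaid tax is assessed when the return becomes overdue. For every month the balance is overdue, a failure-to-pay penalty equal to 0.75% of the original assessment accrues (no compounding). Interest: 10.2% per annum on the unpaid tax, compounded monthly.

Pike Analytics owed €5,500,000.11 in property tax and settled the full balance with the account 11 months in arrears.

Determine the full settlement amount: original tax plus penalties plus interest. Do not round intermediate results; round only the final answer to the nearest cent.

€6,682,922.67

Failure-to-file penalty: 3.5% × €5,500,000.11 = €192,500.00…
Failure-to-pay penalty: 11 × 0.75% × €5,500,000.11 = €453,750.01…
Interest (10.2%/yr ÷ 12 = 0.85%/month): €5,500,000.11 × ((1 + 0.0085)^11 − 1) = €536,672.5423…
Total = €5,500,000.11 + €646,250.0129… + €536,672.5423… = €6,682,922.67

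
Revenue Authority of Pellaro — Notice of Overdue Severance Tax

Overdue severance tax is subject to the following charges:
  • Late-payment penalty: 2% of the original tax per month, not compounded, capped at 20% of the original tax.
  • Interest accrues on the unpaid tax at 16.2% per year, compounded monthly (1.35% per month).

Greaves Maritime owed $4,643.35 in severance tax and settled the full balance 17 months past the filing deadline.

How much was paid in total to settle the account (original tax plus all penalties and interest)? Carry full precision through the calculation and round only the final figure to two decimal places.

$6,760.91

Penalty (uncapped): 17 × 2% × $4,643.35 = $1,578.74…; cap = 20% × $4,643.35 = $928.67 → penalty = $928.67
Interest: $4,643.35 × ((1 + 0.0135)^17 − 1) = $4,643.35 × 0.2560410… = $1,188.8878…
Total = $4,643.35 + $928.6700 + $1,188.8878… = $6,760.91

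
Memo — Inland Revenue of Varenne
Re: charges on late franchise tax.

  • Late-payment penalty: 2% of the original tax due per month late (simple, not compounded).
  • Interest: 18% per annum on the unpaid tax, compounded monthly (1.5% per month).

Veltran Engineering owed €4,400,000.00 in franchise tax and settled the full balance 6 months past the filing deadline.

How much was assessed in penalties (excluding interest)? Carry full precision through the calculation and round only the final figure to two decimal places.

€528,000.00

Late-payment penalty = 2% × €4,400,000.00 × 6 mo = €528,000.00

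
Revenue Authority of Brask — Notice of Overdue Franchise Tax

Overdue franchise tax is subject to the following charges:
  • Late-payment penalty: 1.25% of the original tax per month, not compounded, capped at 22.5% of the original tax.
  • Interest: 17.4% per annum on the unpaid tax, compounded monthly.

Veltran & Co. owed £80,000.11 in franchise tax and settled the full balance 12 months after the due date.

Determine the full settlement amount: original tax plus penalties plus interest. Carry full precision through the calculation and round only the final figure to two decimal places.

Penalty: 12 × 1.25% × £80,000.11 = £12,000.02… (below the 22.5% cap of £18,000.02…)
Interest (17.4%/yr ÷ 12 = 1.45%/month): £80,000.11 × ((1 + 0.0145)^12 − 1) = £15,085.5884…
Total = £80,000.11 + £12,000.0165 + £15,085.5884… = £107,085.71

£107,085.71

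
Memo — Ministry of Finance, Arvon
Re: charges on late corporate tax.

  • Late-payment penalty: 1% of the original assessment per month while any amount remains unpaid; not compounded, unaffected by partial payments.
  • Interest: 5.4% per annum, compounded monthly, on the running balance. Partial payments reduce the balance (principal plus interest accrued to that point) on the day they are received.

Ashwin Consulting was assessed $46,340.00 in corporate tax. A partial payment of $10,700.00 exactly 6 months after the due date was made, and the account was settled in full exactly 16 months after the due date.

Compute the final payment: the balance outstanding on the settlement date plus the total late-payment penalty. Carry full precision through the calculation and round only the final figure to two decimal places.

Monthly rate = 5.4% ÷ 12 = 0.45%
Balance at month 6: $46,340.0000 × (1 + 0.0045)^6 = $47,605.3405…
After $10,700.00 payment: $47,605.3405… − $10,700.00 = $36,905.3405…
Balance at month 16: $36,905.3405… × (1 + 0.0045)^10 = $38,600.1176…
Penalty: 16 × 1% × $46,340.00 = $7,414.40
Final settlement = outstanding balance + penalty = $38,600.1176… + $7,414.40 = $46,014.52

$46,014.52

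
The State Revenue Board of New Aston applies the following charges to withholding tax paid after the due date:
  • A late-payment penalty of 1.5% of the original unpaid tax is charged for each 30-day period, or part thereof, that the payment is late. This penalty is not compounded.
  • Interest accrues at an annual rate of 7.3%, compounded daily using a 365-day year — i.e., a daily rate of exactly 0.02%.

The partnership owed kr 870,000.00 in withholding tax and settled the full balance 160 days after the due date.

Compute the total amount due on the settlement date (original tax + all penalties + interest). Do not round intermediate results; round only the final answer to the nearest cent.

Penalty periods: ⌈160/30⌉ = 6; penalty = 6 × 1.5% × kr 870,000.00 = kr 78,300.00
Interest: kr 870,000.00 × ((1 + 0.0002)^160 − 1) = kr 870,000.00 × 0.03251420… = kr 28,287.3555…
Total = kr 870,000.00 + kr 78,300.0000 + kr 28,287.3555… = kr 976,587.36

kr 976,587.36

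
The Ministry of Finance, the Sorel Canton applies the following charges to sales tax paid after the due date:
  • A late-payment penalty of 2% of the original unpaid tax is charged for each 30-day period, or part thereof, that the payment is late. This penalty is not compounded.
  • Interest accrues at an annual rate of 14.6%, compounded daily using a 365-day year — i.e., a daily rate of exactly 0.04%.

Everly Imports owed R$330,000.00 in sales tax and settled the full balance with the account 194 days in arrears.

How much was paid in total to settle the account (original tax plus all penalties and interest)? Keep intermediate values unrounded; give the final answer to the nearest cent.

Penalty periods: ⌈194/30⌉ = 7; penalty = 7 × 2% × R$330,000.00 = R$46,200.00
Interest: R$330,000.00 × ((1 + 0.0004)^194 − 1) = R$330,000.00 × 0.08067353… = R$26,622.2644…
Total = R$330,000.00 + R$46,200.0000 + R$26,622.2644… = R$402,822.26

R$402,822.26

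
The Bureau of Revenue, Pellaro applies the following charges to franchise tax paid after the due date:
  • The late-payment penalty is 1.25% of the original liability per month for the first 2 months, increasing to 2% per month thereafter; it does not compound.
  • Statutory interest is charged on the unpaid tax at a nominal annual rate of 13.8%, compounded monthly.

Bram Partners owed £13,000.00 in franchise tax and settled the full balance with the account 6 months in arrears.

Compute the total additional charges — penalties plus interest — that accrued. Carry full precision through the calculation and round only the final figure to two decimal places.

Penalty, months 1–2: 2 × 1.25% × £13,000.00 = £325.00
Penalty, months 3–6: 4 × 2% × £13,000.00 = £1,040.00
Interest (13.8%/yr ÷ 12 = 1.15%/month): £13,000.00 × ((1 + 0.0115)^6 − 1) = £923.1876…
Penalties + interest = £1,365.0000 + £923.1876… = £2,288.19

£2,288.19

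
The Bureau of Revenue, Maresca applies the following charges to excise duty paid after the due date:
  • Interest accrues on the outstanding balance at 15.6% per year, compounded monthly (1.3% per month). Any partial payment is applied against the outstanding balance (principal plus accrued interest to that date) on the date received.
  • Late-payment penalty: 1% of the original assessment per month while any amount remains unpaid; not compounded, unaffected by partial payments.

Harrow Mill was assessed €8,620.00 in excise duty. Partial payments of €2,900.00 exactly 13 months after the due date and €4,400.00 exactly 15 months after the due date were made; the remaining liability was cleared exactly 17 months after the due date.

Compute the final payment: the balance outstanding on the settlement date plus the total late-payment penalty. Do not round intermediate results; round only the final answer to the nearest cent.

€4,633.12

Balance at month 13: €8,620.0000 × (1 + 0.013)^13 = €10,196.0054…
After €2,900.00 payment: €10,196.0054… − €2,900.00 = €7,296.0054…
Balance at month 15: €7,296.0054… × (1 + 0.013)^2 = €7,486.9345…
After €4,400.00 payment: €7,486.9345… − €4,400.00 = €3,086.9345…
Balance at month 17: €3,086.9345… × (1 + 0.013)^2 = €3,167.7165…
Penalty: 17 × 1% × €8,620.00 = €1,465.40
Final settlement = outstanding balance + penalty = €3,167.7165… + €1,465.40 = €4,633.12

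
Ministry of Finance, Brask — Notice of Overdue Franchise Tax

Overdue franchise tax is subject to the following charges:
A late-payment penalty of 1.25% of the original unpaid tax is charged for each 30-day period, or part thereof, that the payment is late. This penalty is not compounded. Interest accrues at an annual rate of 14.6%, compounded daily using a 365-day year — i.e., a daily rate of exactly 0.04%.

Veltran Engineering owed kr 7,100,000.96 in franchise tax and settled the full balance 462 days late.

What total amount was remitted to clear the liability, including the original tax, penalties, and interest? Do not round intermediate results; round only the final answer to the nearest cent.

Penalty periods: ⌈462/30⌉ = 16; penalty = 16 × 1.25% × kr 7,100,000.96 = kr 1,420,000.19…
Interest: kr 7,100,000.96 × ((1 + 0.0004)^462 − 1) = kr 7,100,000.96 × 0.20293337… = kr 1,440,827.1297…
Total = kr 7,100,000.96 + kr 1,420,000.1920 + kr 1,440,827.1297… = kr 9,960,828.28

kr 9,960,828.28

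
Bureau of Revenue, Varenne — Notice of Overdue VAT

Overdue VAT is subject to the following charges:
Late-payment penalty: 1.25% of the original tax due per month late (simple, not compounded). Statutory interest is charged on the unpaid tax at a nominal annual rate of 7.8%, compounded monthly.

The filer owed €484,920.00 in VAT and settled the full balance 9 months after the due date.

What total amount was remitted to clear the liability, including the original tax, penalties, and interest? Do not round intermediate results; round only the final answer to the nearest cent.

Late-payment penalty = 1.25% × €484,920.00 × 9 mo = €54,553.50
Interest (7.8%/yr ÷ 12 = 0.65%/month): €484,920.00 × ((1 + 0.0065)^9 − 1) = €29,116.6795…
Total = €484,920.00 + €54,553.5000 + €29,116.6795… = €568,590.18

€568,590.18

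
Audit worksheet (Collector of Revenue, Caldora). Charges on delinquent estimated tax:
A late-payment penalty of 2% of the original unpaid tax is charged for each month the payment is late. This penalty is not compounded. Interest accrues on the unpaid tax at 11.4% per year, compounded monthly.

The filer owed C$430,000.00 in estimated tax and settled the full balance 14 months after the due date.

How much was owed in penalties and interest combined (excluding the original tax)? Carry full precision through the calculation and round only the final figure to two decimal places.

C$181,259.25

Late-payment penalty: 14 × 2% × C$430,000.00 = C$120,400.00
Interest (11.4%/yr ÷ 12 = 0.95%/month): C$430,000.00 × ((1 + 0.0095)^14 − 1) = C$60,859.2523…
Penalties + interest = C$120,400.0000 + C$60,859.2523… = C$181,259.25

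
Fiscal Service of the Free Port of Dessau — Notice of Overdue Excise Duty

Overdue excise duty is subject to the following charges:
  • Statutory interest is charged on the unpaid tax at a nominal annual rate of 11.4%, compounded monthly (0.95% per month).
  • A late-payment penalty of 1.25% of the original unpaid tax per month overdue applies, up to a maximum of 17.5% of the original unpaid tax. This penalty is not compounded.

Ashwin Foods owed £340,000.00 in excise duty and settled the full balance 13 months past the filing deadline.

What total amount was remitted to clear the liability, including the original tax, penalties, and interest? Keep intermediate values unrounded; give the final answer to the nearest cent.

£439,718.82

Penalty: 13 × 1.25% × £340,000.00 = £55,250.00 (below the 17.5% cap of £59,500.00)
Interest: £340,000.00 × ((1 + 0.0095)^13 − 1) = £340,000.00 × 0.1307906… = £44,468.8155…
Total = £340,000.00 + £55,250.0000 + £44,468.8155… = £439,718.82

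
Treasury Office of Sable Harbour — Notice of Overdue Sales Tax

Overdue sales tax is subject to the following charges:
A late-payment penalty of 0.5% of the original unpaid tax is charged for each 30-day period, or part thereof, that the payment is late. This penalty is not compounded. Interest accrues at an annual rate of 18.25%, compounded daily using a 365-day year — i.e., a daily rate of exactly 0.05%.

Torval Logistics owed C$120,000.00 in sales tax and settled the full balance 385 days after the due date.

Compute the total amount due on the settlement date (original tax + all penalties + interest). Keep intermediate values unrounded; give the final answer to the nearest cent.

C$153,266.18

Penalty periods: ⌈385/30⌉ = 13; penalty = 13 × 0.5% × C$120,000.00 = C$7,800.00
Interest: C$120,000.00 × ((1 + 0.0005)^385 − 1) = C$120,000.00 × 0.21221818… = C$25,466.1820…
Total = C$120,000.00 + C$7,800.0000 + C$25,466.1820… = C$153,266.18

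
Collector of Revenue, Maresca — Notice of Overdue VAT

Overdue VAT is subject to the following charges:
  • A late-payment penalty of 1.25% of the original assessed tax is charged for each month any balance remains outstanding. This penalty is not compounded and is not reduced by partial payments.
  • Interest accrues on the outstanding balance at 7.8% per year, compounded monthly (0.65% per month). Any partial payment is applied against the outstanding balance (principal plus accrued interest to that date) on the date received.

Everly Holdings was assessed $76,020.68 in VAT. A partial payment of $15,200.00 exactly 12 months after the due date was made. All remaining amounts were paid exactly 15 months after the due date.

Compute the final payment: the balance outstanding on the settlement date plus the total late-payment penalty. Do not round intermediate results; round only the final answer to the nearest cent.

$82,535.18

Balance at month 12: $76,020.6800 × (1 + 0.0065)^12 = $82,166.9376…
After $15,200.00 payment: $82,166.9376… − $15,200.00 = $66,966.9376…
Balance at month 15: $66,966.9376… × (1 + 0.0065)^3 = $68,281.2993…
Penalty: 15 × 1.25% × $76,020.68 = $14,253.88…
Final settlement = outstanding balance + penalty = $68,281.2993… + $14,253.88… = $82,535.18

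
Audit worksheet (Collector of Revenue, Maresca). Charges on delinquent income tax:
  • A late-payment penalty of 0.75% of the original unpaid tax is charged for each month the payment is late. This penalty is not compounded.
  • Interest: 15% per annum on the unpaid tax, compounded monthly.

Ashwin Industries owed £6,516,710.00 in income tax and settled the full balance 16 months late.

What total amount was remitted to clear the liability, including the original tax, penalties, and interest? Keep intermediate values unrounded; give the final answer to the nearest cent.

Late-payment penalty: 16 × 0.75% × £6,516,710.00 = £782,005.20
Interest (15%/yr ÷ 12 = 1.25%/month): £6,516,710.00 × ((1 + 0.0125)^16 − 1) = £1,432,956.4144…
Total = £6,516,710.00 + £782,005.2000 + £1,432,956.4144… = £8,731,671.61

£8,731,671.61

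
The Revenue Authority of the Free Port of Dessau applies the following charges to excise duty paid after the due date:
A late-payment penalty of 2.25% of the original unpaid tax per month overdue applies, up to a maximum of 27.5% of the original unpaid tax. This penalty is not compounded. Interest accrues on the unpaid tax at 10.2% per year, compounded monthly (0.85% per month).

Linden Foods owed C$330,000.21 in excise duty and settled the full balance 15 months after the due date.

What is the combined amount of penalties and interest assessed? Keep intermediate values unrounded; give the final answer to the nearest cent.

Penalty (uncapped): 15 × 2.25% × C$330,000.21 = C$111,375.07…; cap = 27.5% × C$330,000.21 = C$90,750.06… → penalty = C$90,750.06…
Interest: C$330,000.21 × ((1 + 0.0085)^15 − 1) = C$330,000.21 × 0.1353729… = C$44,673.0978…
Penalties + interest = C$90,750.0578… + C$44,673.0978… = C$135,423.16

C$135,423.16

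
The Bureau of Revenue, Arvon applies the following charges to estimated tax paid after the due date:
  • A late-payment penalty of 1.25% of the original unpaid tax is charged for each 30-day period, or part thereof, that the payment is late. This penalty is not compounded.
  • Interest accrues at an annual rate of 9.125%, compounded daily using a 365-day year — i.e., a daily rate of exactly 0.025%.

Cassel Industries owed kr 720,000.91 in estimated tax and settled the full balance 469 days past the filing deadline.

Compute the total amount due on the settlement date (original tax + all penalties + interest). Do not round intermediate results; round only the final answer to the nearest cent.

Penalty periods: ⌈469/30⌉ = 16; penalty = 16 × 1.25% × kr 720,000.91 = kr 144,000.18…
Interest: kr 720,000.91 × ((1 + 0.00025)^469 − 1) = kr 720,000.91 × 0.12438402… = kr 89,556.6062…
Total = kr 720,000.91 + kr 144,000.1820 + kr 89,556.6062… = kr 953,557.70

kr 953,557.70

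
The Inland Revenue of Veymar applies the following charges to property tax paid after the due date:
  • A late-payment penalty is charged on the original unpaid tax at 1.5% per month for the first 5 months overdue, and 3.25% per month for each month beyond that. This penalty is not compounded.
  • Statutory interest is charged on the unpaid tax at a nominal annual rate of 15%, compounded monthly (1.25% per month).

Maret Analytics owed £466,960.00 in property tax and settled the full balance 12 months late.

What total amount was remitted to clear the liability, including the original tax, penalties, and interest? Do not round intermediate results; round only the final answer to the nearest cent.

Penalty, months 1–5: 5 × 1.5% × £466,960.00 = £35,022.00
Penalty, months 6–12: 7 × 3.25% × £466,960.00 = £106,233.40
Interest: £466,960.00 × ((1 + 0.0125)^12 − 1) = £466,960.00 × 0.1607545… = £75,065.9296…
Total = £466,960.00 + £141,255.4000 + £75,065.9296… = £683,281.33

£683,281.33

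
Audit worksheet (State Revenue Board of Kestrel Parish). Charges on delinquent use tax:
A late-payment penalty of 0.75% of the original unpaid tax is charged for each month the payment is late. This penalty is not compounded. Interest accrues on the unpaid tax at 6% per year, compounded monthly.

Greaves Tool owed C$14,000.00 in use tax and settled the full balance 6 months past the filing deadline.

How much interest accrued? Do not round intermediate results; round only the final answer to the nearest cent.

Interest (6%/yr ÷ 12 = 0.5%/month): C$14,000.00 × ((1 + 0.005)^6 − 1) = C$425.2851…

C$425.29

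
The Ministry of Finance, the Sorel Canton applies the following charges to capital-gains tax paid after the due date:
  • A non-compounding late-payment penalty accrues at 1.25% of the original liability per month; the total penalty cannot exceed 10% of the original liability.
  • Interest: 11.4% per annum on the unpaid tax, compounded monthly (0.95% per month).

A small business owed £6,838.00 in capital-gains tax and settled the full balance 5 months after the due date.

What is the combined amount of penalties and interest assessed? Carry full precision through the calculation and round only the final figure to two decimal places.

£758.41

Penalty: 5 × 1.25% × £6,838.00 = £427.38… (below the 10% cap of £683.80)
Interest: £6,838.00 × ((1 + 0.0095)^5 − 1) = £6,838.00 × 0.0484111… = £331.0352…
Penalties + interest = £427.3750 + £331.0352… = £758.41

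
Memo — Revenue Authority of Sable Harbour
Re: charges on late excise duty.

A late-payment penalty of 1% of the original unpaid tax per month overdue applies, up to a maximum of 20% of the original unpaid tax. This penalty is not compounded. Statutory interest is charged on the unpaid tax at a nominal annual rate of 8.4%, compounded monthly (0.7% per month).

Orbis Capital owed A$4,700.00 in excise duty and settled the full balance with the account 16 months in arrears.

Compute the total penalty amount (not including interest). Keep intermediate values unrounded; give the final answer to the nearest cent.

A$752.00

Penalty: 16 × 1% × A$4,700.00 = A$752.00 (below the 20% cap of A$940.00)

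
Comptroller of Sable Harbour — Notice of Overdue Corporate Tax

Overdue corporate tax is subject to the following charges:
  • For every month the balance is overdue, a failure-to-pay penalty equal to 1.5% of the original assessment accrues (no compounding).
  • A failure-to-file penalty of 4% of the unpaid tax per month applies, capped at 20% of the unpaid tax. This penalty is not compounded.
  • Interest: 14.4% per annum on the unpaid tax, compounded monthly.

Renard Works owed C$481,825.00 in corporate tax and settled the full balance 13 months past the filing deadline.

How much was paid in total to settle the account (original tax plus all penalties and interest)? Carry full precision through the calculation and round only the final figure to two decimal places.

C$752,967.86

Failure-to-file: 13 × 4% × C$481,825.00 = C$250,549.00, capped at 20% × C$481,825.00 = C$96,365.00
Failure-to-pay penalty: 13 × 1.5% × C$481,825.00 = C$93,955.88…
Interest (14.4%/yr ÷ 12 = 1.2%/month): C$481,825.00 × ((1 + 0.012)^13 − 1) = C$80,821.9806…
Total = C$481,825.00 + C$190,320.8750 + C$80,821.9806… = C$752,967.86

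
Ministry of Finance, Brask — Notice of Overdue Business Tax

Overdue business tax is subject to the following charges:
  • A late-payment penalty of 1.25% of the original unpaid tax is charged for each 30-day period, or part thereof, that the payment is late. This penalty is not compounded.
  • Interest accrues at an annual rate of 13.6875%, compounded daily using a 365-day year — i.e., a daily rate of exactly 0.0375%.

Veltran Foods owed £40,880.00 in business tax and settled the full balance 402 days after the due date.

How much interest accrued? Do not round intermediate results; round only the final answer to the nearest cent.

Interest: £40,880.00 × ((1 + 0.000375)^402 − 1) = £40,880.00 × 0.16267309… = £6,650.0759…

£6,650.08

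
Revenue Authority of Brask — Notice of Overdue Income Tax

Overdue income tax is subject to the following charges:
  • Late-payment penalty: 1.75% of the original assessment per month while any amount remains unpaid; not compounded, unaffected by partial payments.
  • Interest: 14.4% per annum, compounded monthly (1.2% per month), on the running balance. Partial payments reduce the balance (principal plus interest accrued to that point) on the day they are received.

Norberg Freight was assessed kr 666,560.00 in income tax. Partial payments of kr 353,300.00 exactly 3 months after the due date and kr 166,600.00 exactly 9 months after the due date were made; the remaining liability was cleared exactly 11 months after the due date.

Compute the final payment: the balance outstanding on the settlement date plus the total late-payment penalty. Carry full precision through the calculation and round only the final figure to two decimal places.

Balance at month 3: kr 666,560.0000 × (1 + 0.012)^3 = kr 690,845.2657…
After kr 353,300.00 payment: kr 690,845.2657… − kr 353,300.00 = kr 337,545.2657…
Balance at month 9: kr 337,545.2657… × (1 + 0.012)^6 = kr 362,589.3937…
After kr 166,600.00 payment: kr 362,589.3937… − kr 166,600.00 = kr 195,989.3937…
Balance at month 11: kr 195,989.3937… × (1 + 0.012)^2 = kr 200,721.3616…
Penalty: 11 × 1.75% × kr 666,560.00 = kr 128,312.80
Final settlement = outstanding balance + penalty = kr 200,721.3616… + kr 128,312.80 = kr 329,034.16

kr 329,034.16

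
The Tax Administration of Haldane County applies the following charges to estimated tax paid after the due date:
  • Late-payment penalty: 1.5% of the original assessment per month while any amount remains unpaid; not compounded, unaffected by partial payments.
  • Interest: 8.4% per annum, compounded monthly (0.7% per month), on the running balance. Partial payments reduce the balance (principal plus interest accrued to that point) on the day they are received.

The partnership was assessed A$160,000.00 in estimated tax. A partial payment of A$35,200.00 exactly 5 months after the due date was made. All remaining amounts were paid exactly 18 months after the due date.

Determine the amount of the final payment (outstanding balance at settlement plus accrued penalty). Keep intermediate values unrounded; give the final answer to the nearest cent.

A$186,064.25

Balance at month 5: A$160,000.0000 × (1 + 0.007)^5 = A$165,678.9507…
After A$35,200.00 payment: A$165,678.9507… − A$35,200.00 = A$130,478.9507…
Balance at month 18: A$130,478.9507… × (1 + 0.007)^13 = A$142,864.2524…
Penalty: 18 × 1.5% × A$160,000.00 = A$43,200.00
Final settlement = outstanding balance + penalty = A$142,864.2524… + A$43,200.00 = A$186,064.25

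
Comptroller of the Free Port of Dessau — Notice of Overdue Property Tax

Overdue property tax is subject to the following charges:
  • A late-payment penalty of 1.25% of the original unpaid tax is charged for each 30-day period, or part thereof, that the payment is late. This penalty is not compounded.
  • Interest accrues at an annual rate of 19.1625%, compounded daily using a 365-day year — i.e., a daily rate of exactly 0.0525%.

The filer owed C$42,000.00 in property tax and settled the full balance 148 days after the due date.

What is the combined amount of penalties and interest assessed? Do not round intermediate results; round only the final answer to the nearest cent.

C$6,017.61

Penalty periods: ⌈148/30⌉ = 5; penalty = 5 × 1.25% × C$42,000.00 = C$2,625.00
Interest: C$42,000.00 × ((1 + 0.000525)^148 − 1) = C$42,000.00 × 0.08077633… = C$3,392.6060…
Penalties + interest = C$2,625.0000 + C$3,392.6060… = C$6,017.61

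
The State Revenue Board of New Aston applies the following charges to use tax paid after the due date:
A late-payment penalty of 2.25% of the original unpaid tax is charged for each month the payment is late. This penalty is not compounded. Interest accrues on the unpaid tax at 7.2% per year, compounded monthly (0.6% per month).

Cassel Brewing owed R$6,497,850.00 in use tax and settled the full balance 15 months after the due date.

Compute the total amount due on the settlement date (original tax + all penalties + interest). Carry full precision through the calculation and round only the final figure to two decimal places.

R$9,300,893.00

Late-payment penalty = 2.25% × R$6,497,850.00 × 15 mo = R$2,193,024.38…
Interest: R$6,497,850.00 × ((1 + 0.006)^15 − 1) = R$6,497,850.00 × 0.0938801… = R$610,018.6299…
Total = R$6,497,850.00 + R$2,193,024.3750 + R$610,018.6299… = R$9,300,893.00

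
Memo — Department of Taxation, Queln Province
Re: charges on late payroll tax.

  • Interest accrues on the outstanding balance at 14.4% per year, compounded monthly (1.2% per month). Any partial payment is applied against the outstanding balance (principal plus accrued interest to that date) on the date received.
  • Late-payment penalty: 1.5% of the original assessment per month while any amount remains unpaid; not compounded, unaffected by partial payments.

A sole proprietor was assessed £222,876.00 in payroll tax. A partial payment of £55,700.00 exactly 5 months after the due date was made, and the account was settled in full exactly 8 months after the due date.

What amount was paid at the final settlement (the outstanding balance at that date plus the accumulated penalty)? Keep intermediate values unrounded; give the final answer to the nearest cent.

Balance at month 5: £222,876.0000 × (1 + 0.012)^5 = £236,573.3759…
After £55,700.00 payment: £236,573.3759… − £55,700.00 = £180,873.3759…
Balance at month 8: £180,873.3759… × (1 + 0.012)^3 = £187,463.2673…
Penalty: 8 × 1.5% × £222,876.00 = £26,745.12
Final settlement = outstanding balance + penalty = £187,463.2673… + £26,745.12 = £214,208.39

£214,208.39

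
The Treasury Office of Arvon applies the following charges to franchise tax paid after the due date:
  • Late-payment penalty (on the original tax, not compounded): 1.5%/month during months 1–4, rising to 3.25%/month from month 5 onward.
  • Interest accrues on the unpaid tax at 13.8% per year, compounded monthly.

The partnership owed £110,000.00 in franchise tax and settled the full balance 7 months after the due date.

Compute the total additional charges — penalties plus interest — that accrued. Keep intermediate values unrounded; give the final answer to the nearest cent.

£26,491.42

Penalty, months 1–4: 4 × 1.5% × £110,000.00 = £6,600.00
Penalty, months 5–7: 3 × 3.25% × £110,000.00 = £10,725.00
Interest (13.8%/yr ÷ 12 = 1.15%/month): £110,000.00 × ((1 + 0.0115)^7 − 1) = £9,166.4207…
Penalties + interest = £17,325.0000 + £9,166.4207… = £26,491.42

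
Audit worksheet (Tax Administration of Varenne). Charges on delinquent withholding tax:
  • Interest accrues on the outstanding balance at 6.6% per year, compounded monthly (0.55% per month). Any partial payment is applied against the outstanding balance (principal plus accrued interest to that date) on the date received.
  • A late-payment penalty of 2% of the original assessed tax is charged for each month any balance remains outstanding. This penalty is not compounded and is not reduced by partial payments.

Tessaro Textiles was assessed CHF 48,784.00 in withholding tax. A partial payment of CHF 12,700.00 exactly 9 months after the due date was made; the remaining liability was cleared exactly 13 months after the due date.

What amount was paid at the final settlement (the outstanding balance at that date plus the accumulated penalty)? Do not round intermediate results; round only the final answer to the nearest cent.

CHF 52,091.64

Balance at month 9: CHF 48,784.0000 × (1 + 0.0055)^9 = CHF 51,252.6212…
After CHF 12,700.00 payment: CHF 51,252.6212… − CHF 12,700.00 = CHF 38,552.6212…
Balance at month 13: CHF 38,552.6212… × (1 + 0.0055)^4 = CHF 39,407.8019…
Penalty: 13 × 2% × CHF 48,784.00 = CHF 12,683.84
Final settlement = outstanding balance + penalty = CHF 39,407.8019… + CHF 12,683.84 = CHF 52,091.64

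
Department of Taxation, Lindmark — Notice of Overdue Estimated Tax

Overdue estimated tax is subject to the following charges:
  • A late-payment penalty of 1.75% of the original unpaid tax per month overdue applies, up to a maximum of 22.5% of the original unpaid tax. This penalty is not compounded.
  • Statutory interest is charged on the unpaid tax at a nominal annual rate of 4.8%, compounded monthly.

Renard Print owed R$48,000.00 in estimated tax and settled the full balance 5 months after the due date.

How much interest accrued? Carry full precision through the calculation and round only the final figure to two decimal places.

Interest (4.8%/yr ÷ 12 = 0.4%/month): R$48,000.00 × ((1 + 0.004)^5 − 1) = R$967.7108…

R$967.71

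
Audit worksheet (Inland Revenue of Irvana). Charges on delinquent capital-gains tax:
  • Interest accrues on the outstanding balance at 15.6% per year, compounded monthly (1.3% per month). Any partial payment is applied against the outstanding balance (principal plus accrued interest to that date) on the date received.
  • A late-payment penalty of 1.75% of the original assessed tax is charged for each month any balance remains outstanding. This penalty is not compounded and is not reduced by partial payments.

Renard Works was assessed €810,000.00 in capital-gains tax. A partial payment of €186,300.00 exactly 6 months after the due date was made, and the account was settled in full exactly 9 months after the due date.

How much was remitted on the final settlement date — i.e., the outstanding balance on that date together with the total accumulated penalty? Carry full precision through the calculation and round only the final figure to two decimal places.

€843,764.91

Balance at month 6: €810,000.0000 × (1 + 0.013)^6 = €875,269.2902…
After €186,300.00 payment: €875,269.2902… − €186,300.00 = €688,969.2902…
Balance at month 9: €688,969.2902… × (1 + 0.013)^3 = €716,189.9136…
Penalty: 9 × 1.75% × €810,000.00 = €127,575.00
Final settlement = outstanding balance + penalty = €716,189.9136… + €127,575.00 = €843,764.91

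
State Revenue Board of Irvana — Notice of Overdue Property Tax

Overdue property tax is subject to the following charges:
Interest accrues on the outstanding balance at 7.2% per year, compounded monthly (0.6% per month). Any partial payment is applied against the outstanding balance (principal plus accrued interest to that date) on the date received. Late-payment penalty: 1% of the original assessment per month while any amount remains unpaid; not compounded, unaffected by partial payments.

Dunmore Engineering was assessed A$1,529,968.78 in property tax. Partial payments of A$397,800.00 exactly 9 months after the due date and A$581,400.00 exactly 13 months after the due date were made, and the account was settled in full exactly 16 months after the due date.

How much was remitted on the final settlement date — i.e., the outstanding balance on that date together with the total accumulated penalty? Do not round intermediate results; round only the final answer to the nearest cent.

A$921,699.50

Balance at month 9: A$1,529,968.7800 × (1 + 0.006)^9 = A$1,614,597.9448…
After A$397,800.00 payment: A$1,614,597.9448… − A$397,800.00 = A$1,216,797.9448…
Balance at month 13: A$1,216,797.9448… × (1 + 0.006)^4 = A$1,246,264.9767…
After A$581,400.00 payment: A$1,246,264.9767… − A$581,400.00 = A$664,864.9767…
Balance at month 16: A$664,864.9767… × (1 + 0.006)^3 = A$676,904.4953…
Penalty: 16 × 1% × A$1,529,968.78 = A$244,795.00…
Final settlement = outstanding balance + penalty = A$676,904.4953… + A$244,795.00… = A$921,699.50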